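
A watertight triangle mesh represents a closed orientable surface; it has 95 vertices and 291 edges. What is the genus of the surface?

2

Every face is a triangle and each edge borders two faces, so 3F = 2·291, giving F = 194.
χ = V − E + F = 95 − 291 + 194 = -2.
For a closed orientable surface χ = 2 − 2g, so g = (2 − (-2))/2 = 2.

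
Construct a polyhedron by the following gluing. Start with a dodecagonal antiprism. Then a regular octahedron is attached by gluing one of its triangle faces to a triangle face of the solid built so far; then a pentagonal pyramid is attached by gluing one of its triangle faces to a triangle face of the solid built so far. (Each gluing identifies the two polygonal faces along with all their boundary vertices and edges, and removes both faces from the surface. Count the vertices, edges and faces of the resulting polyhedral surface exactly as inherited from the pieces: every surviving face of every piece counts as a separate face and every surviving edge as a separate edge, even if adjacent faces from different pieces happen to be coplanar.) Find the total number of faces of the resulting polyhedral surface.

36

A dodecagonal antiprism: V=24, E=48, F=26.
Attach a regular octahedron (V=6, E=12, F=8) along a 3-gon: merge 3 vertices and 3 edges, delete both glued faces → V=27, E=57, F=32.
Attach a pentagonal pyramid (V=6, E=10, F=6) along a 3-gon: merge 3 vertices and 3 edges, delete both glued faces → V=30, E=64, F=36.
Check: V − E + F = 30 − 64 + 36 = 2.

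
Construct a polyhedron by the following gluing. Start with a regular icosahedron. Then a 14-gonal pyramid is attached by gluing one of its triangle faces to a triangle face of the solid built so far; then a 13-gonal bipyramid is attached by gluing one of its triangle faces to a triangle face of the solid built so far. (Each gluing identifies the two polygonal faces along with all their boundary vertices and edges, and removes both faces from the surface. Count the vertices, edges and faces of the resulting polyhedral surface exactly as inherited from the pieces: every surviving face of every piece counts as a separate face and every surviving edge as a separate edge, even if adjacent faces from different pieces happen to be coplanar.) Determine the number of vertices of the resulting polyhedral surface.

36

A regular icosahedron: V=12, E=30, F=20.
Attach a 14-gonal pyramid (V=15, E=28, F=15) along a 3-gon: merge 3 vertices and 3 edges, delete both glued faces → V=24, E=55, F=33.
Attach a 13-gonal bipyramid (V=15, E=39, F=26) along a 3-gon: merge 3 vertices and 3 edges, delete both glued faces → V=36, E=91, F=57.
Check: V − E + F = 36 − 91 + 57 = 2.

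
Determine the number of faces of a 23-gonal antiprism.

An antiprism on an n-gon has two n-gon caps and 2n triangles: V = 2·23 = 46, E = 4·23 = 92, F = 2·23 + 2 = 48.

48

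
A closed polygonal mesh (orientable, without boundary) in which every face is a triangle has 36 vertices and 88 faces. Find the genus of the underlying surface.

Every face is a triangle, so 2E = 3·88 = 264, giving E = 132.
χ = V − E + F = 36 − 132 + 88 = -8.
For a closed orientable surface χ = 2 − 2g, so g = (2 − (-8))/2 = 5.

5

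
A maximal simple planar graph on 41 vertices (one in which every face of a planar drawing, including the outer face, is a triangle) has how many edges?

117

In a plane triangulation 3F = 2E and V − E + F = 2, so E = 3V − 6 = 3·41 − 6 = 117.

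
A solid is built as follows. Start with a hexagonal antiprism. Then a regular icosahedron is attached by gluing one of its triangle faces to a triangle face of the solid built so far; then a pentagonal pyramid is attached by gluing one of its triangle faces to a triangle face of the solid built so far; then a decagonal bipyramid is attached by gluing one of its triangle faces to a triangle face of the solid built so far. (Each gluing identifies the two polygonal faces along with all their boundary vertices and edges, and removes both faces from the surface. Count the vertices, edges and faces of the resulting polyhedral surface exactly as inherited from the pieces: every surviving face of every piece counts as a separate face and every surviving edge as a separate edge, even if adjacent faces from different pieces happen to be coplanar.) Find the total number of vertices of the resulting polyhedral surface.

33

A hexagonal antiprism: V=12, E=24, F=14.
Attach a regular icosahedron (V=12, E=30, F=20) along a 3-gon: merge 3 vertices and 3 edges, delete both glued faces → V=21, E=51, F=32.
Attach a pentagonal pyramid (V=6, E=10, F=6) along a 3-gon: merge 3 vertices and 3 edges, delete both glued faces → V=24, E=58, F=36.
Attach a decagonal bipyramid (V=12, E=30, F=20) along a 3-gon: merge 3 vertices and 3 edges, delete both glued faces → V=33, E=85, F=54.
Check: V − E + F = 33 − 85 + 54 = 2.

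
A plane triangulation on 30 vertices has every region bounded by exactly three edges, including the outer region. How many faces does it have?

In a plane triangulation 3F = 2E and V − E + F = 2, so F = 2V − 4 = 2·30 − 4 = 56.

56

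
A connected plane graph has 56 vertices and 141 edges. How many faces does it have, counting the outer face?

87

Euler's formula for a connected plane graph: V − E + F = 2, so F = 2 − 56 + 141 = 87.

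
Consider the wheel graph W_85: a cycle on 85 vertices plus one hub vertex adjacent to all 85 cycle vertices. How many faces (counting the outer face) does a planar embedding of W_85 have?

86

W_85 has V = 85 + 1 = 86 vertices and E = 2·85 = 170 edges.
By Euler's formula F = 2 − V + E = 2 − 86 + 170 = 86.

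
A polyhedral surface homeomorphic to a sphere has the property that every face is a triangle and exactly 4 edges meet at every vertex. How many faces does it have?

8

Each face has 3 edges and each edge borders two faces, so 2E = 3F.
Each vertex has degree 4, so 4V = 2E and hence V = 3F/4.
Euler: V − E + F = 2 ⇒ (3F/4) − (3F/2) + F = 2.
Multiply by 8: (6 − 12 + 8)F = 16, i.e. 2F = 16.
So F = 8, E = 3·8/2 = 12, V = 3·8/4 = 6.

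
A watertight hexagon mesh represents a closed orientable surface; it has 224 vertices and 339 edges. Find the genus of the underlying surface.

Every face is a hexagon and each edge borders two faces, so 6F = 2·339, giving F = 113.
χ = V − E + F = 224 − 339 + 113 = -2.
For a closed orientable surface χ = 2 − 2g, so g = (2 − (-2))/2 = 2.

2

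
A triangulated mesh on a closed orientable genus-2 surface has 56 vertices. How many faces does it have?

χ = 2 − 2·2 = -2, and every face is a triangle so 3F = 2E.
V − E + F = -2 with E = 3F/2 gives 56 − (3/2 − 1)·F = -2, so F = 116 and E = 174.

116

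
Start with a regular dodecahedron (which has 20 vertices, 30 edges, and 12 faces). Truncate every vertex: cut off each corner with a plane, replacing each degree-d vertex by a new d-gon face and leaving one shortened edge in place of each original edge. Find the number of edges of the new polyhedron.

Truncation replaces each original edge-end by a new vertex, so V′ = 2E = 60.
Each original edge survives, and each old vertex of degree d contributes d new edges; summing degrees gives Σd = 2E, so E′ = E + 2E = 3E = 90.
Each original face survives and each original vertex becomes one new face: F′ = F + V = 32.

90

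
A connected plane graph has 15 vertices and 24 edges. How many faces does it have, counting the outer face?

11

Euler's formula for a connected plane graph: V − E + F = 2, so F = 2 − 15 + 24 = 11.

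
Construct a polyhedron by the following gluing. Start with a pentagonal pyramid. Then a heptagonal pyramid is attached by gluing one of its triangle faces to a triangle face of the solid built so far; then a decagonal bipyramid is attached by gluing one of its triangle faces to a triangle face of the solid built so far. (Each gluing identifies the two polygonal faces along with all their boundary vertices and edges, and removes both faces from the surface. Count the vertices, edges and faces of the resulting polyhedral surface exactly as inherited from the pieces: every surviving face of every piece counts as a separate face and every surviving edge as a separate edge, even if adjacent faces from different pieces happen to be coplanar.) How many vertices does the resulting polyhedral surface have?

A pentagonal pyramid: V=6, E=10, F=6.
Attach a heptagonal pyramid (V=8, E=14, F=8) along a 3-gon: merge 3 vertices and 3 edges, delete both glued faces → V=11, E=21, F=12.
Attach a decagonal bipyramid (V=12, E=30, F=20) along a 3-gon: merge 3 vertices and 3 edges, delete both glued faces → V=20, E=48, F=30.
Check: V − E + F = 20 − 48 + 30 = 2.

20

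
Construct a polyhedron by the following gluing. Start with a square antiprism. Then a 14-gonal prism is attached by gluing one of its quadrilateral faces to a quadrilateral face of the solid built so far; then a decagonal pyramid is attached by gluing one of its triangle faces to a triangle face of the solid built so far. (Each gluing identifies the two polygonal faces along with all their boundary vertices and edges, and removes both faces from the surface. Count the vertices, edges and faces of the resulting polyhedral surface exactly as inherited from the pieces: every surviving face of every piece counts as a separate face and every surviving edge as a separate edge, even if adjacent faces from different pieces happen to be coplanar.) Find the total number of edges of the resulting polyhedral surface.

A square antiprism: V=8, E=16, F=10.
Attach a 14-gonal prism (V=28, E=42, F=16) along a 4-gon: merge 4 vertices and 4 edges, delete both glued faces → V=32, E=54, F=24.
Attach a decagonal pyramid (V=11, E=20, F=11) along a 3-gon: merge 3 vertices and 3 edges, delete both glued faces → V=40, E=71, F=33.
Check: V − E + F = 40 − 71 + 33 = 2.

71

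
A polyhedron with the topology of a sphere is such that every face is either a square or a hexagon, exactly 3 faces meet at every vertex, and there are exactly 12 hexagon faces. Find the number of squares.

6

Let x be the number of squares; then F = 12 + x.
Edge–face incidences: 2E = 6·12 + 4·x = 72 + 4x.
Every vertex has degree 3, so 3V = 2E.
Euler: V − E + F = 2 ⇒ (2E)/3 − E + (12 + x) = 2.
Multiply by 6: 2·(2E) − 3·(2E) + 6·(12 + x) = 12, i.e. 72 + 6x − (72 + 4x) = 12.
Collecting terms: 2x = 12, so x = 6.
Then 2E = 72 + 4·6 = 96, so E = 48, V = 2E/3 = 32, F = 12 + 6 = 18.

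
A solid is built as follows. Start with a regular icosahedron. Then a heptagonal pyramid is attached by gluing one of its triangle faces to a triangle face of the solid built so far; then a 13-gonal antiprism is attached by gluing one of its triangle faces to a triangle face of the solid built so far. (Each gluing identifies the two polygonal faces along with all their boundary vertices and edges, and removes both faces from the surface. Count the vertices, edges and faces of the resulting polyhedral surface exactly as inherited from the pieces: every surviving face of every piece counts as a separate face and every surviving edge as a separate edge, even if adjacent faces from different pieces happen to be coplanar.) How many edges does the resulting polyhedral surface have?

90

A regular icosahedron: V=12, E=30, F=20.
Attach a heptagonal pyramid (V=8, E=14, F=8) along a 3-gon: merge 3 vertices and 3 edges, delete both glued faces → V=17, E=41, F=26.
Attach a 13-gonal antiprism (V=26, E=52, F=28) along a 3-gon: merge 3 vertices and 3 edges, delete both glued faces → V=40, E=90, F=52.
Check: V − E + F = 40 − 90 + 52 = 2.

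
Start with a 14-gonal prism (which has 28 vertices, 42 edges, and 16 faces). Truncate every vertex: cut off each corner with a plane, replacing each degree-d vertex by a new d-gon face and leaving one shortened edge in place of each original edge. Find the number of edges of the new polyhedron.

Truncation replaces each original edge-end by a new vertex, so V′ = 2E = 84.
Each original edge survives, and each old vertex of degree d contributes d new edges; summing degrees gives Σd = 2E, so E′ = E + 2E = 3E = 126.
Each original face survives and each original vertex becomes one new face: F′ = F + V = 44.

126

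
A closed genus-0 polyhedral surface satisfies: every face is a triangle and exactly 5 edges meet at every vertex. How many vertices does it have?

12

Each face has 3 edges and each edge borders two faces, so 2E = 3F.
Each vertex has degree 5, so 5V = 2E and hence V = 3F/5.
Euler: V − E + F = 2 ⇒ (3F/5) − (3F/2) + F = 2.
Multiply by 10: (6 − 15 + 10)F = 20, i.e. 1F = 20.
So F = 20, E = 3·20/2 = 30, V = 3·20/5 = 12.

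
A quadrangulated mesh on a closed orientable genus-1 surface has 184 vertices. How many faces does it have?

χ = 2 − 2·1 = 0, and every face is a square so 4F = 2E.
V − E + F = 0 with E = 4F/2 gives 184 − (4/2 − 1)·F = 0, so F = 184 and E = 368.

184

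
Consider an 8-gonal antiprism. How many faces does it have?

18

An antiprism on an n-gon has two n-gon caps and 2n triangles: V = 2·8 = 16, E = 4·8 = 32, F = 2·8 + 2 = 18.
Check: V − E + F = 16 − 32 + 18 = 2.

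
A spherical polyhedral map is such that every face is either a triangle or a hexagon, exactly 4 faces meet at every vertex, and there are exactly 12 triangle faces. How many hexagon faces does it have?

Let x be the number of hexagons; then F = 12 + x.
Edge–face incidences: 2E = 3·12 + 6·x = 36 + 6x.
Every vertex has degree 4, so 4V = 2E.
Euler: V − E + F = 2 ⇒ (2E)/4 − E + (12 + x) = 2.
Multiply by 8: 2·(2E) − 4·(2E) + 8·(12 + x) = 16, i.e. 96 + 8x − 2·(36 + 6x) = 16.
Collecting terms: −4x + 24 = 16, so −4x = −8, so x = 2.
Then 2E = 36 + 6·2 = 48, so E = 24, V = 2E/4 = 12, F = 12 + 2 = 14.

2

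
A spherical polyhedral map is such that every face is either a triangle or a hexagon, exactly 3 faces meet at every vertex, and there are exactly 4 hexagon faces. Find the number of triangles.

Let x be the number of triangles; then F = 4 + x.
Edge–face incidences: 2E = 6·4 + 3·x = 24 + 3x.
Every vertex has degree 3, so 3V = 2E.
Euler: V − E + F = 2 ⇒ (2E)/3 − E + (4 + x) = 2.
Multiply by 6: 2·(2E) − 3·(2E) + 6·(4 + x) = 12, i.e. 24 + 6x − (24 + 3x) = 12.
Collecting terms: 3x = 12, so x = 4.
Then 2E = 24 + 3·4 = 36, so E = 18, V = 2E/3 = 12, F = 4 + 4 = 8.

4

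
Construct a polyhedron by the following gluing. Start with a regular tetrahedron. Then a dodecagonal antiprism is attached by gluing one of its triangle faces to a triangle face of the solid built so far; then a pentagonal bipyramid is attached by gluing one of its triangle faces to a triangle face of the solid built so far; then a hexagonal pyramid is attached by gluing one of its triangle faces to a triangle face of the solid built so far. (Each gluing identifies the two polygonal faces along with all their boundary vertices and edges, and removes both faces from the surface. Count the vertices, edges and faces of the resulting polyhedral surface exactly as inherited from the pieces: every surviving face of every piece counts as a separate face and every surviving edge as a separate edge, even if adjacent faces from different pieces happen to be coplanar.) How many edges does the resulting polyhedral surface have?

A regular tetrahedron: V=4, E=6, F=4.
Attach a dodecagonal antiprism (V=24, E=48, F=26) along a 3-gon: merge 3 vertices and 3 edges, delete both glued faces → V=25, E=51, F=28.
Attach a pentagonal bipyramid (V=7, E=15, F=10) along a 3-gon: merge 3 vertices and 3 edges, delete both glued faces → V=29, E=63, F=36.
Attach a hexagonal pyramid (V=7, E=12, F=7) along a 3-gon: merge 3 vertices and 3 edges, delete both glued faces → V=33, E=72, F=41.
Check: V − E + F = 33 − 72 + 41 = 2.

72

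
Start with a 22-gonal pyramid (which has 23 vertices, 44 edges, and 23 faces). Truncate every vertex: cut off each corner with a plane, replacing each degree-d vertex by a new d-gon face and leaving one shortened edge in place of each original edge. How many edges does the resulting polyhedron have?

132

Truncation replaces each original edge-end by a new vertex, so V′ = 2E = 88.
Each original edge survives, and each old vertex of degree d contributes d new edges; summing degrees gives Σd = 2E, so E′ = E + 2E = 3E = 132.
Each original face survives and each original vertex becomes one new face: F′ = F + V = 46.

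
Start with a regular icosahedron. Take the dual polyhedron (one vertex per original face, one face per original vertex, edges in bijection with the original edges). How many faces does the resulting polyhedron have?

The base solid has V = 12, E = 30, F = 20.
The dual swaps V and F and preserves E: V′ = F = 20, E′ = E = 30, F′ = V = 12.

12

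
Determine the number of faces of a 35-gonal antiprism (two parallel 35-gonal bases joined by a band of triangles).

An antiprism on an n-gon has two n-gon caps and 2n triangles: V = 2·35 = 70, E = 4·35 = 140, F = 2·35 + 2 = 72.

72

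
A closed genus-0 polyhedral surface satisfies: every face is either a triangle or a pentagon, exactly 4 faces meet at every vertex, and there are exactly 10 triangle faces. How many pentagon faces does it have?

2

Let x be the number of pentagons; then F = 10 + x.
Edge–face incidences: 2E = 3·10 + 5·x = 30 + 5x.
Every vertex has degree 4, so 4V = 2E.
Euler: V − E + F = 2 ⇒ (2E)/4 − E + (10 + x) = 2.
Multiply by 8: 2·(2E) − 4·(2E) + 8·(10 + x) = 16, i.e. 80 + 8x − 2·(30 + 5x) = 16.
Collecting terms: −2x + 20 = 16, so −2x = −4, so x = 2.
Then 2E = 30 + 5·2 = 40, so E = 20, V = 2E/4 = 10, F = 10 + 2 = 12.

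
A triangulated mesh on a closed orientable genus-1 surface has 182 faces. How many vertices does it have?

91

χ = 2 − 2·1 = 0, and every face is a triangle so 3F = 2E.
E = 3·182/2 = 273. Then V = 0 + E − F = 0 + 273 − 182 = 91.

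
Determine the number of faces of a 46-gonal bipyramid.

A bipyramid over an n-gon has 2n triangular faces and n + 2 vertices: V = 46 + 2 = 48, E = 3·46 = 138, F = 2·46 = 92.

92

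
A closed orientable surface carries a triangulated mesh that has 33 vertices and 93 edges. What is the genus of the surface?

Every face is a triangle and each edge borders two faces, so 3F = 2·93, giving F = 62.
χ = V − E + F = 33 − 93 + 62 = 2.
For a closed orientable surface χ = 2 − 2g, so g = (2 − (2))/2 = 0.

0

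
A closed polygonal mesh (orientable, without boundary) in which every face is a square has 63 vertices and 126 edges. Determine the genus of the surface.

1

Every face is a square and each edge borders two faces, so 4F = 2·126, giving F = 63.
χ = V − E + F = 63 − 126 + 63 = 0.
For a closed orientable surface χ = 2 − 2g, so g = (2 − (0))/2 = 1.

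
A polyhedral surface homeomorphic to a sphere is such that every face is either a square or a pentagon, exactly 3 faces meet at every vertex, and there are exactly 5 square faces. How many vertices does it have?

10

Let x be the number of pentagons; then F = 5 + x.
Edge–face incidences: 2E = 4·5 + 5·x = 20 + 5x.
Every vertex has degree 3, so 3V = 2E.
Euler: V − E + F = 2 ⇒ (2E)/3 − E + (5 + x) = 2.
Multiply by 6: 2·(2E) − 3·(2E) + 6·(5 + x) = 12, i.e. 30 + 6x − (20 + 5x) = 12.
Collecting terms: x + 10 = 12, so x = 2.
Then 2E = 20 + 5·2 = 30, so E = 15, V = 2E/3 = 10, F = 5 + 2 = 7.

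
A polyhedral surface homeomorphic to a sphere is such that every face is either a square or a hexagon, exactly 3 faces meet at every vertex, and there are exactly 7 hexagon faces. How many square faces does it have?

6

Let x be the number of squares; then F = 7 + x.
Edge–face incidences: 2E = 6·7 + 4·x = 42 + 4x.
Every vertex has degree 3, so 3V = 2E.
Euler: V − E + F = 2 ⇒ (2E)/3 − E + (7 + x) = 2.
Multiply by 6: 2·(2E) − 3·(2E) + 6·(7 + x) = 12, i.e. 42 + 6x − (42 + 4x) = 12.
Collecting terms: 2x = 12, so x = 6.
Then 2E = 42 + 4·6 = 66, so E = 33, V = 2E/3 = 22, F = 7 + 6 = 13.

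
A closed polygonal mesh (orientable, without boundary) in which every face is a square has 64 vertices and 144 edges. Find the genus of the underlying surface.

5

Every face is a square and each edge borders two faces, so 4F = 2·144, giving F = 72.
χ = V − E + F = 64 − 144 + 72 = -8.
For a closed orientable surface χ = 2 − 2g, so g = (2 − (-8))/2 = 5.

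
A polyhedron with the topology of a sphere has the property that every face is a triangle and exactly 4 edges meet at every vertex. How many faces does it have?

Each face has 3 edges and each edge borders two faces, so 2E = 3F.
Each vertex has degree 4, so 4V = 2E and hence V = 3F/4.
Euler: V − E + F = 2 ⇒ (3F/4) − (3F/2) + F = 2.
Multiply by 8: (6 − 12 + 8)F = 16, i.e. 2F = 16.
So F = 8, E = 3·8/2 = 12, V = 3·8/4 = 6.

8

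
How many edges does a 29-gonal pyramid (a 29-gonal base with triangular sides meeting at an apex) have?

A pyramid on an n-gon base has one n-gon and n triangles: V = 29 + 1 = 30, E = 2·29 = 58, F = 29 + 1 = 30.

58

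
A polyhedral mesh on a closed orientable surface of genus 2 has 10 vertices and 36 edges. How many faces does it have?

24

For a closed orientable surface of genus 2, χ = 2 − 2·2 = -2.
F = -2 − V + E = -2 − 10 + 36 = 24.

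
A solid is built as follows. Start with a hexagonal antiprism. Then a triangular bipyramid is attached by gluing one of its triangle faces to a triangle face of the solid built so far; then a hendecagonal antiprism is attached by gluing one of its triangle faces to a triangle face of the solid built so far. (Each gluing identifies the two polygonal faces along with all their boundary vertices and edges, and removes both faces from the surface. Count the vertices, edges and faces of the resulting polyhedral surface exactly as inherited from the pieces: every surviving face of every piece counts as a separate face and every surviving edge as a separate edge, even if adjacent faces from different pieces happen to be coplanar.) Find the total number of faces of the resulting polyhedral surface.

A hexagonal antiprism: V=12, E=24, F=14.
Attach a triangular bipyramid (V=5, E=9, F=6) along a 3-gon: merge 3 vertices and 3 edges, delete both glued faces → V=14, E=30, F=18.
Attach a hendecagonal antiprism (V=22, E=44, F=24) along a 3-gon: merge 3 vertices and 3 edges, delete both glued faces → V=33, E=71, F=40.
Check: V − E + F = 33 − 71 + 40 = 2.

40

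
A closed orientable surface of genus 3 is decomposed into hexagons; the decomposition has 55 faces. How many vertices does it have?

106

χ = 2 − 2·3 = -4, and every face is a hexagon so 6F = 2E.
E = 6·55/2 = 165. Then V = -4 + E − F = -4 + 165 − 55 = 106.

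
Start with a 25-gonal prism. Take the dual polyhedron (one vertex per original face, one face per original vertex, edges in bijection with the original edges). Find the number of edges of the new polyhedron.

75

The base solid has V = 50, E = 75, F = 27.
The dual swaps V and F and preserves E: V′ = F = 27, E′ = E = 75, F′ = V = 50.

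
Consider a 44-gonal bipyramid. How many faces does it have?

A bipyramid over an n-gon has 2n triangular faces and n + 2 vertices: V = 44 + 2 = 46, E = 3·44 = 132, F = 2·44 = 88.

88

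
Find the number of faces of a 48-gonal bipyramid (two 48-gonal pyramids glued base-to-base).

A bipyramid over an n-gon has 2n triangular faces and n + 2 vertices: V = 48 + 2 = 50, E = 3·48 = 144, F = 2·48 = 96.

96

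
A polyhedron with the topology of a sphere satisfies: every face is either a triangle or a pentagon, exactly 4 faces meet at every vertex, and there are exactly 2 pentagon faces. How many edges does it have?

20

Let x be the number of triangles; then F = 2 + x.
Edge–face incidences: 2E = 5·2 + 3·x = 10 + 3x.
Every vertex has degree 4, so 4V = 2E.
Euler: V − E + F = 2 ⇒ (2E)/4 − E + (2 + x) = 2.
Multiply by 8: 2·(2E) − 4·(2E) + 8·(2 + x) = 16, i.e. 16 + 8x − 2·(10 + 3x) = 16.
Collecting terms: 2x − 4 = 16, so 2x = 20, so x = 10.
Then 2E = 10 + 3·10 = 40, so E = 20, V = 2E/4 = 10, F = 2 + 10 = 12.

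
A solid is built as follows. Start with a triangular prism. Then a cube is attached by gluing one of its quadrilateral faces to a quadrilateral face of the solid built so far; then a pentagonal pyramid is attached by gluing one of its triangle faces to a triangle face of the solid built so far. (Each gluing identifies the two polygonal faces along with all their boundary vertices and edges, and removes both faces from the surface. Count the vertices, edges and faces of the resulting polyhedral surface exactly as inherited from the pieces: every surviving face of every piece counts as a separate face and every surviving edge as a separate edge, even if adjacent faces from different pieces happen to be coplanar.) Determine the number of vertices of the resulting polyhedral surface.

13

A triangular prism: V=6, E=9, F=5.
Attach a cube (V=8, E=12, F=6) along a 4-gon: merge 4 vertices and 4 edges, delete both glued faces → V=10, E=17, F=9.
Attach a pentagonal pyramid (V=6, E=10, F=6) along a 3-gon: merge 3 vertices and 3 edges, delete both glued faces → V=13, E=24, F=13.
Check: V − E + F = 13 − 24 + 13 = 2.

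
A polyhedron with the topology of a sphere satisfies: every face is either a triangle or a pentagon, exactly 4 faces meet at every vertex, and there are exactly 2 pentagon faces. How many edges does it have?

20

Let x be the number of triangles; then F = 2 + x.
Edge–face incidences: 2E = 5·2 + 3·x = 10 + 3x.
Every vertex has degree 4, so 4V = 2E.
Euler: V − E + F = 2 ⇒ (2E)/4 − E + (2 + x) = 2.
Multiply by 8: 2·(2E) − 4·(2E) + 8·(2 + x) = 16, i.e. 16 + 8x − 2·(10 + 3x) = 16.
Collecting terms: 2x − 4 = 16, so 2x = 20, so x = 10.
Then 2E = 10 + 3·10 = 40, so E = 20, V = 2E/4 = 10, F = 2 + 10 = 12.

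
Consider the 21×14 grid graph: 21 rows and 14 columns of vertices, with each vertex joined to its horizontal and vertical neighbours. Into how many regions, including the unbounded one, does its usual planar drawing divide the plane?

The grid has V = 21·14 = 294 vertices and E = 21·13 + 14·20 = 553 edges.
F = 2 − V + E = 2 − 294 + 553 = 261.

261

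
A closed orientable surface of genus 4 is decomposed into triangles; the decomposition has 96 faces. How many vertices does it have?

χ = 2 − 2·4 = -6, and every face is a triangle so 3F = 2E.
E = 3·96/2 = 144. Then V = -6 + E − F = -6 + 144 − 96 = 42.

42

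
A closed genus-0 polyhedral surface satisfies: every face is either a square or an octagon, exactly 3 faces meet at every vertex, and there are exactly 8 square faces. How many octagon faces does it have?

Let x be the number of octagons; then F = 8 + x.
Edge–face incidences: 2E = 4·8 + 8·x = 32 + 8x.
Every vertex has degree 3, so 3V = 2E.
Euler: V − E + F = 2 ⇒ (2E)/3 − E + (8 + x) = 2.
Multiply by 6: 2·(2E) − 3·(2E) + 6·(8 + x) = 12, i.e. 48 + 6x − (32 + 8x) = 12.
Collecting terms: −2x + 16 = 12, so −2x = −4, so x = 2.
Then 2E = 32 + 8·2 = 48, so E = 24, V = 2E/3 = 16, F = 8 + 2 = 10.

2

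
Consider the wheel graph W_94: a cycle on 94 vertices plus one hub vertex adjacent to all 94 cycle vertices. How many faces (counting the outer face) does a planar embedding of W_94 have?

W_94 has V = 94 + 1 = 95 vertices and E = 2·94 = 188 edges.
By Euler's formula F = 2 − V + E = 2 − 95 + 188 = 95.

95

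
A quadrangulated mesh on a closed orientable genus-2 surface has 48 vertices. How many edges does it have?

χ = 2 − 2·2 = -2, and every face is a square so 4F = 2E.
V − E + F = -2 with E = 4F/2 gives 48 − (4/2 − 1)·F = -2, so F = 50 and E = 100.

100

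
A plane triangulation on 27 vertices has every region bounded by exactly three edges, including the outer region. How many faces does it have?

50

In a plane triangulation 3F = 2E and V − E + F = 2, so F = 2V − 4 = 2·27 − 4 = 50.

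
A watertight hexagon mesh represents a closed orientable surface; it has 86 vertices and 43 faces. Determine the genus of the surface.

1

Every face is a hexagon, so 2E = 6·43 = 258, giving E = 129.
χ = V − E + F = 86 − 129 + 43 = 0.
For a closed orientable surface χ = 2 − 2g, so g = (2 − (0))/2 = 1.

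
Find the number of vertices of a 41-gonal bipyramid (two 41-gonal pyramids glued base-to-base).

A bipyramid over an n-gon has 2n triangular faces and n + 2 vertices: V = 41 + 2 = 43, E = 3·41 = 123, F = 2·41 = 82.

43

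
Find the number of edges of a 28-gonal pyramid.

56

A pyramid on an n-gon base has one n-gon and n triangles: V = 28 + 1 = 29, E = 2·28 = 56, F = 28 + 1 = 29.
Check: V − E + F = 29 − 56 + 29 = 2.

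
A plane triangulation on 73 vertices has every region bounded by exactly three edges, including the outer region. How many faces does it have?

In a plane triangulation 3F = 2E and V − E + F = 2, so F = 2V − 4 = 2·73 − 4 = 142.

142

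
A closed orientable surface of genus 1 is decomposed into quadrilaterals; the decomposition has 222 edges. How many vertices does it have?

111

χ = 2 − 2·1 = 0, and every face is a square so 4F = 2E.
F = 2E/4 = 111. Then V = 0 + E − F = 0 + 222 − 111 = 111.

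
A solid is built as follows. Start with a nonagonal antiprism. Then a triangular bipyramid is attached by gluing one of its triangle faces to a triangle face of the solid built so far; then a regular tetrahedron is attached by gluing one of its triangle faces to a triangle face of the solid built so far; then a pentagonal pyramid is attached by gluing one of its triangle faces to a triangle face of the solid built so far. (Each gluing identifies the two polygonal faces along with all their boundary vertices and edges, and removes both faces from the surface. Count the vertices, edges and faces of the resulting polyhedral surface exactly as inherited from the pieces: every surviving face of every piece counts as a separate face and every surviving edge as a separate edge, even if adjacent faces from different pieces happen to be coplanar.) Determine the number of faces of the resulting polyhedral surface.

30

A nonagonal antiprism: V=18, E=36, F=20.
Attach a triangular bipyramid (V=5, E=9, F=6) along a 3-gon: merge 3 vertices and 3 edges, delete both glued faces → V=20, E=42, F=24.
Attach a regular tetrahedron (V=4, E=6, F=4) along a 3-gon: merge 3 vertices and 3 edges, delete both glued faces → V=21, E=45, F=26.
Attach a pentagonal pyramid (V=6, E=10, F=6) along a 3-gon: merge 3 vertices and 3 edges, delete both glued faces → V=24, E=52, F=30.
Check: V − E + F = 24 − 52 + 30 = 2.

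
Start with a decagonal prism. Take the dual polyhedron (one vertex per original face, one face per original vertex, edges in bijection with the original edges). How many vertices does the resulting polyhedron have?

The base solid has V = 20, E = 30, F = 12.
The dual swaps V and F and preserves E: V′ = F = 12, E′ = E = 30, F′ = V = 20.

12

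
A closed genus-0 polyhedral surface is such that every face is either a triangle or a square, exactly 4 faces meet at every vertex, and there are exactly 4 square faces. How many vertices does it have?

10

Let x be the number of triangles; then F = 4 + x.
Edge–face incidences: 2E = 4·4 + 3·x = 16 + 3x.
Every vertex has degree 4, so 4V = 2E.
Euler: V − E + F = 2 ⇒ (2E)/4 − E + (4 + x) = 2.
Multiply by 8: 2·(2E) − 4·(2E) + 8·(4 + x) = 16, i.e. 32 + 8x − 2·(16 + 3x) = 16.
Collecting terms: 2x = 16, so x = 8.
Then 2E = 16 + 3·8 = 40, so E = 20, V = 2E/4 = 10, F = 4 + 8 = 12.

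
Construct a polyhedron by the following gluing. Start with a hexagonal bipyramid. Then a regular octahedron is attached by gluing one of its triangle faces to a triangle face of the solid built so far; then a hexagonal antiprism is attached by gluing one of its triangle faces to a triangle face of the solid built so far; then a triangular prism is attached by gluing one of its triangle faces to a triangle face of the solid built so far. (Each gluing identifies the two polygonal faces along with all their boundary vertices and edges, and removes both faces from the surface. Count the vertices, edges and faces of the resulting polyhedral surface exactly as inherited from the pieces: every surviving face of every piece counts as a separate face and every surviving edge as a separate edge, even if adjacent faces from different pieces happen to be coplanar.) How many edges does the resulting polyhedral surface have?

A hexagonal bipyramid: V=8, E=18, F=12.
Attach a regular octahedron (V=6, E=12, F=8) along a 3-gon: merge 3 vertices and 3 edges, delete both glued faces → V=11, E=27, F=18.
Attach a hexagonal antiprism (V=12, E=24, F=14) along a 3-gon: merge 3 vertices and 3 edges, delete both glued faces → V=20, E=48, F=30.
Attach a triangular prism (V=6, E=9, F=5) along a 3-gon: merge 3 vertices and 3 edges, delete both glued faces → V=23, E=54, F=33.
Check: V − E + F = 23 − 54 + 33 = 2.

54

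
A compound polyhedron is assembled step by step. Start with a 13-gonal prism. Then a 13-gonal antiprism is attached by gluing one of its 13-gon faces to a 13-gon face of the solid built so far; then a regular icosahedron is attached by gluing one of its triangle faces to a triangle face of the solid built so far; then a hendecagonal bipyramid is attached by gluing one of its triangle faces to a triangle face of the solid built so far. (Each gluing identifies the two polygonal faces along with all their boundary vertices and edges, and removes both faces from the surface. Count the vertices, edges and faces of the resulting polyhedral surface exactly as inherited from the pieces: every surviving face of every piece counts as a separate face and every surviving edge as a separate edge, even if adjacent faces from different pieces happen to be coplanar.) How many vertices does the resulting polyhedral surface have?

58

A 13-gonal prism: V=26, E=39, F=15.
Attach a 13-gonal antiprism (V=26, E=52, F=28) along a 13-gon: merge 13 vertices and 13 edges, delete both glued faces → V=39, E=78, F=41.
Attach a regular icosahedron (V=12, E=30, F=20) along a 3-gon: merge 3 vertices and 3 edges, delete both glued faces → V=48, E=105, F=59.
Attach a hendecagonal bipyramid (V=13, E=33, F=22) along a 3-gon: merge 3 vertices and 3 edges, delete both glued faces → V=58, E=135, F=79.
Check: V − E + F = 58 − 135 + 79 = 2.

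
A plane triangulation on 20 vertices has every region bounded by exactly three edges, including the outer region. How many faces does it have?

In a plane triangulation 3F = 2E and V − E + F = 2, so F = 2V − 4 = 2·20 − 4 = 36.

36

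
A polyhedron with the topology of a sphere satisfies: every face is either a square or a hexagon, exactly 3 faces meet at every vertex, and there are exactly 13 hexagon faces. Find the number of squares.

Let x be the number of squares; then F = 13 + x.
Edge–face incidences: 2E = 6·13 + 4·x = 78 + 4x.
Every vertex has degree 3, so 3V = 2E.
Euler: V − E + F = 2 ⇒ (2E)/3 − E + (13 + x) = 2.
Multiply by 6: 2·(2E) − 3·(2E) + 6·(13 + x) = 12, i.e. 78 + 6x − (78 + 4x) = 12.
Collecting terms: 2x = 12, so x = 6.
Then 2E = 78 + 4·6 = 102, so E = 51, V = 2E/3 = 34, F = 13 + 6 = 19.

6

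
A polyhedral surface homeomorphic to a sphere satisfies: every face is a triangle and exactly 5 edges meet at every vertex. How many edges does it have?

30

Each face has 3 edges and each edge borders two faces, so 2E = 3F.
Each vertex has degree 5, so 5V = 2E and hence V = 3F/5.
Euler: V − E + F = 2 ⇒ (3F/5) − (3F/2) + F = 2.
Multiply by 10: (6 − 15 + 10)F = 20, i.e. 1F = 20.
So F = 20, E = 3·20/2 = 30, V = 3·20/5 = 12.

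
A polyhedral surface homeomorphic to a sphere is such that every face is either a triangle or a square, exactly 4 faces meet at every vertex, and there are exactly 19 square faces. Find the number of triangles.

Let x be the number of triangles; then F = 19 + x.
Edge–face incidences: 2E = 4·19 + 3·x = 76 + 3x.
Every vertex has degree 4, so 4V = 2E.
Euler: V − E + F = 2 ⇒ (2E)/4 − E + (19 + x) = 2.
Multiply by 8: 2·(2E) − 4·(2E) + 8·(19 + x) = 16, i.e. 152 + 8x − 2·(76 + 3x) = 16.
Collecting terms: 2x = 16, so x = 8.
Then 2E = 76 + 3·8 = 100, so E = 50, V = 2E/4 = 25, F = 19 + 8 = 27.

8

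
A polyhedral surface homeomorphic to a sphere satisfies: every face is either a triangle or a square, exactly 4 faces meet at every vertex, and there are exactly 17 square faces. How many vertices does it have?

23

Let x be the number of triangles; then F = 17 + x.
Edge–face incidences: 2E = 4·17 + 3·x = 68 + 3x.
Every vertex has degree 4, so 4V = 2E.
Euler: V − E + F = 2 ⇒ (2E)/4 − E + (17 + x) = 2.
Multiply by 8: 2·(2E) − 4·(2E) + 8·(17 + x) = 16, i.e. 136 + 8x − 2·(68 + 3x) = 16.
Collecting terms: 2x = 16, so x = 8.
Then 2E = 68 + 3·8 = 92, so E = 46, V = 2E/4 = 23, F = 17 + 8 = 25.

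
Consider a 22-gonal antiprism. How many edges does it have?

88

An antiprism on an n-gon has two n-gon caps and 2n triangles: V = 2·22 = 44, E = 4·22 = 88, F = 2·22 + 2 = 46.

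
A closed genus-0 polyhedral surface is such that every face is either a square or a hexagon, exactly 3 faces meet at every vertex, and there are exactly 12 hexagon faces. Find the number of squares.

Let x be the number of squares; then F = 12 + x.
Edge–face incidences: 2E = 6·12 + 4·x = 72 + 4x.
Every vertex has degree 3, so 3V = 2E.
Euler: V − E + F = 2 ⇒ (2E)/3 − E + (12 + x) = 2.
Multiply by 6: 2·(2E) − 3·(2E) + 6·(12 + x) = 12, i.e. 72 + 6x − (72 + 4x) = 12.
Collecting terms: 2x = 12, so x = 6.
Then 2E = 72 + 4·6 = 96, so E = 48, V = 2E/3 = 32, F = 12 + 6 = 18.

6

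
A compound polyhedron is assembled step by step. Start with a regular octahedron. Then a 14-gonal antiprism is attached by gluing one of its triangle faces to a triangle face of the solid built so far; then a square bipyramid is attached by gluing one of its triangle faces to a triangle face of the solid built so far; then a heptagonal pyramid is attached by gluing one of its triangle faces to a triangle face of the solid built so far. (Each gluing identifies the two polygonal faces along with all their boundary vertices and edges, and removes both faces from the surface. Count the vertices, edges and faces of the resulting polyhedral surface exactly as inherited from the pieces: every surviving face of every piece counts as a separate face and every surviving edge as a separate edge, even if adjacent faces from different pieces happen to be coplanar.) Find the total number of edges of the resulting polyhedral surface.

85

A regular octahedron: V=6, E=12, F=8.
Attach a 14-gonal antiprism (V=28, E=56, F=30) along a 3-gon: merge 3 vertices and 3 edges, delete both glued faces → V=31, E=65, F=36.
Attach a square bipyramid (V=6, E=12, F=8) along a 3-gon: merge 3 vertices and 3 edges, delete both glued faces → V=34, E=74, F=42.
Attach a heptagonal pyramid (V=8, E=14, F=8) along a 3-gon: merge 3 vertices and 3 edges, delete both glued faces → V=39, E=85, F=48.
Check: V − E + F = 39 − 85 + 48 = 2.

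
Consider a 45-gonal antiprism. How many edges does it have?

An antiprism on an n-gon has two n-gon caps and 2n triangles: V = 2·45 = 90, E = 4·45 = 180, F = 2·45 + 2 = 92.
Check: V − E + F = 90 − 180 + 92 = 2.

180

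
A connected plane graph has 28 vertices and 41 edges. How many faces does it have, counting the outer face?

15

Euler's formula for a connected plane graph: V − E + F = 2, so F = 2 − 28 + 41 = 15.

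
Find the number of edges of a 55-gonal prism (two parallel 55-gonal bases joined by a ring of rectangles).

165

A prism on an n-gon has two n-gon bases and n rectangular sides: V = 2·55 = 110, E = 3·55 = 165, F = 55 + 2 = 57.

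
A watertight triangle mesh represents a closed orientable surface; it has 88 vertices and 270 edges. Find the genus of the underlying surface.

Every face is a triangle and each edge borders two faces, so 3F = 2·270, giving F = 180.
χ = V − E + F = 88 − 270 + 180 = -2.
For a closed orientable surface χ = 2 − 2g, so g = (2 − (-2))/2 = 2.

2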